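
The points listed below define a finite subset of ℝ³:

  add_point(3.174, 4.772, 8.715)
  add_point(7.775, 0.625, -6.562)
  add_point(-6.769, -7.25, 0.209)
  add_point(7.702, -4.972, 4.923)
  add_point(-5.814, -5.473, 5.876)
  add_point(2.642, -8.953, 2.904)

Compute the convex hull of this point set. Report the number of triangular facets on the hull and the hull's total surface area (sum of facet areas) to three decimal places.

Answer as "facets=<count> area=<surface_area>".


facets=8 area=482.889

Hull vertices (6/6): indices [0, 1, 2, 3, 4, 5].

Per-facet area ½‖(b−a)×(c−a)‖:
  f1: (p5, p1, p2) → 71.5250
  f2: (p0, p1, p2) → 130.2249
  f3: (p3, p5, p1) → 43.1034
  f4: (p3, p0, p1) → 72.5933
  f5: (p4, p5, p2) → 27.9358
  f6: (p4, p0, p2) → 35.9661
  f7: (p4, p3, p5) → 30.3440
  f8: (p4, p3, p0) → 71.1965
Σ area = 482.889

Euler characteristic 6−12+8 = 2 ✓


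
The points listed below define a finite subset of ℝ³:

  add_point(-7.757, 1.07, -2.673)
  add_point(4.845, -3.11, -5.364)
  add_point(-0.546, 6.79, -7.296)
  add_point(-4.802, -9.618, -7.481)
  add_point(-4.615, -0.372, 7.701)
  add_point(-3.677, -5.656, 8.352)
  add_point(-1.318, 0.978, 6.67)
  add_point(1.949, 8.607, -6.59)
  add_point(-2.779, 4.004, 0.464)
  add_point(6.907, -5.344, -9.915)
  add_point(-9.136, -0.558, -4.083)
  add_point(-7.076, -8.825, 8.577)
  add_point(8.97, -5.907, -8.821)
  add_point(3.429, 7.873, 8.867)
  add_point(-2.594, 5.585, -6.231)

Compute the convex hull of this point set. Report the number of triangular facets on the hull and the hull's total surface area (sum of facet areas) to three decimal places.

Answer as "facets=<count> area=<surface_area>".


facets=20 area=1010.195

Hull vertices (12/15): indices [0, 2, 3, 4, 5, 7, 9, 10, 11, 12, 13, 14].

Triangle areas on the boundary:
  f1: (p13, p7, p12) → 126.3316
  f2: (p3, p11, p10) → 78.2809
  f3: (p3, p11, p12) → 113.6034
  f4: (p5, p13, p12) → 158.3759
  f5: (p5, p11, p12) → 43.9496
  f6: (p5, p11, p13) → 12.0804
  f7: (p14, p0, p10) → 8.6759
  f8: (p14, p13, p7) → 42.4978
  f9: (p14, p0, p13) → 63.1190
  f10: (p9, p7, p12) → 16.7327
  f11: (p9, p3, p12) → 11.8987
  f12: (p4, p11, p13) → 25.8156
  f13: (p4, p0, p13) → 62.0055
  f14: (p4, p11, p10) → 55.8273
  f15: (p4, p0, p10) → 11.2476
  f16: (p2, p14, p7) → 2.5053
  f17: (p2, p9, p7) → 22.7680
  f18: (p2, p9, p3) → 89.5372
  f19: (p2, p3, p10) → 61.6143
  f20: (p2, p14, p10) → 3.3278
Σ area = 1010.195

Check V−E+F: 12 − 30 + 20 = 2.


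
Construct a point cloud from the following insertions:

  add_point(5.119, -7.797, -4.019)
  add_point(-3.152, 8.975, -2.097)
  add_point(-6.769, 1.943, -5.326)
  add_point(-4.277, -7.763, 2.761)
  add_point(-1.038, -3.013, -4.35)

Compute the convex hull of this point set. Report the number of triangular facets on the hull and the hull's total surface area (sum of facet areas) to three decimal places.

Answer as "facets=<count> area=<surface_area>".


facets=4 area=289.292

Points on the hull: [0, 1, 2, 3] (4 of 5).

Per-facet area ½‖(b−a)×(c−a)‖:
  f1: (p1, p0, p2) → 65.0082
  f2: (p3, p0, p2) → 72.9645
  f3: (p3, p1, p2) → 52.4411
  f4: (p3, p1, p0) → 98.8780
Σ area = 289.292

Euler characteristic 4−6+4 = 2 ✓


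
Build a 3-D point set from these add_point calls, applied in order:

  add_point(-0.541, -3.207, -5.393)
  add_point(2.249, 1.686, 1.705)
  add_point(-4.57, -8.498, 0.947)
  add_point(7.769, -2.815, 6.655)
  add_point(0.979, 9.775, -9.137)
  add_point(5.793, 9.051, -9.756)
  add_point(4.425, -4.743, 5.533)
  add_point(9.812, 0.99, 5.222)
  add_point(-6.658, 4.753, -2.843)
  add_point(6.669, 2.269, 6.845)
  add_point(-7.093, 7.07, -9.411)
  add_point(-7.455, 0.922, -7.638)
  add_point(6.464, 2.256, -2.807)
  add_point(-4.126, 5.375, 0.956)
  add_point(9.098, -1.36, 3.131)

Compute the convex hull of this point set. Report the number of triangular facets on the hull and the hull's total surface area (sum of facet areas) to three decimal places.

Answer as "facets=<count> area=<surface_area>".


13 of the 15 inputs are extreme points: [0, 2, 3, 4, 5, 6, 7, 8, 9, 10, 11, 13, 14].

Facet areas (half cross-product norm):
  f1: (p0, p2, p11) → 38.1867
  f2: (p0, p5, p11) → 59.9173
  f3: (p9, p13, p2) → 85.9189
  f4: (p9, p5, p7) → 32.8637
  f5: (p10, p5, p11) → 40.8700
  f6: (p14, p5, p7) → 27.1381
  f7: (p14, p0, p5) → 91.1376
  f8: (p14, p0, p2) → 59.6580
  f9: (p3, p9, p7) → 8.3350
  f10: (p3, p14, p7) → 6.3366
  f11: (p4, p9, p5) → 44.0501
  f12: (p4, p9, p13) → 76.4348
  f13: (p4, p10, p5) → 9.9749
  f14: (p4, p10, p13) → 45.1421
  f15: (p8, p10, p11) → 18.2888
  f16: (p8, p10, p13) → 10.3451
  f17: (p8, p2, p11) → 40.2691
  f18: (p8, p13, p2) → 31.6006
  f19: (p6, p9, p2) → 30.5370
  f20: (p6, p3, p9) → 9.9703
  f21: (p6, p14, p2) → 25.5930
  f22: (p6, p3, p14) → 7.9459
Σ area = 800.513

Euler characteristic 13−33+22 = 2 ✓

facets=22 area=800.513


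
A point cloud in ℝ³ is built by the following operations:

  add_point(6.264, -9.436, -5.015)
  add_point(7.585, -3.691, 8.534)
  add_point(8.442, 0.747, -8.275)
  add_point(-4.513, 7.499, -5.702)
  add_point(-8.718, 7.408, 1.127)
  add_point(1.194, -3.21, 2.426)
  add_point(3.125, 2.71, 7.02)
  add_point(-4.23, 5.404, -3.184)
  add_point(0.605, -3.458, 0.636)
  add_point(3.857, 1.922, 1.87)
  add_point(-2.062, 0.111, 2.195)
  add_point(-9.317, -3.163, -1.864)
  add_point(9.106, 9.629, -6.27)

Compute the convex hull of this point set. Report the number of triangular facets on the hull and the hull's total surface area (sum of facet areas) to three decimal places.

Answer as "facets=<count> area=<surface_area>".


8 of the 13 inputs are extreme points: [0, 1, 2, 3, 4, 6, 11, 12].

Per-facet area ½‖(b−a)×(c−a)‖:
  f1: (p1, p0, p11) → 122.8617
  f2: (p4, p1, p11) → 107.7412
  f3: (p2, p0, p11) → 92.7167
  f4: (p2, p1, p12) → 79.3938
  f5: (p2, p1, p0) → 80.1541
  f6: (p6, p1, p12) → 61.2655
  f7: (p6, p4, p12) → 111.4542
  f8: (p6, p4, p1) → 31.6843
  f9: (p3, p2, p12) → 61.5330
  f10: (p3, p4, p12) → 46.0457
  f11: (p3, p2, p11) → 91.2872
  f12: (p3, p4, p11) → 43.2999
Σ area = 929.438

Euler: V−E+F = 8−18+12 = 2.

facets=12 area=929.438


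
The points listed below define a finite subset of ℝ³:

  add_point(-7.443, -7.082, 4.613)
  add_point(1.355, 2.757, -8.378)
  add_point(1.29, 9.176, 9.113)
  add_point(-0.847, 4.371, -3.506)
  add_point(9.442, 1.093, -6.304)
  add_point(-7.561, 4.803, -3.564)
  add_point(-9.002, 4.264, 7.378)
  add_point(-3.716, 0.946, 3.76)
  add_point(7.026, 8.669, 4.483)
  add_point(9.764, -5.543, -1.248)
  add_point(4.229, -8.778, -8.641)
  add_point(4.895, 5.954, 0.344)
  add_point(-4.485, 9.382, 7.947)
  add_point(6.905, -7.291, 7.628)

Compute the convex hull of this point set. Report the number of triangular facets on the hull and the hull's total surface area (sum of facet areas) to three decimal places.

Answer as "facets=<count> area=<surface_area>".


facets=18 area=1135.562

Extreme-point indices: [0, 1, 2, 4, 5, 6, 8, 9, 10, 12, 13] — 11 of 14 on the boundary.

Facet areas (half cross-product norm):
  f1: (p13, p2, p6) → 99.8891
  f2: (p13, p10, p9) → 40.8381
  f3: (p12, p2, p6) → 15.5756
  f4: (p5, p1, p10) → 56.0323
  f5: (p5, p12, p6) → 37.8138
  f6: (p8, p13, p9) → 71.8784
  f7: (p8, p13, p2) → 59.9920
  f8: (p8, p12, p2) → 16.7538
  f9: (p8, p5, p1) → 77.9360
  f10: (p8, p5, p12) → 76.7580
  f11: (p0, p13, p6) → 85.9860
  f12: (p0, p13, p10) → 113.2789
  f13: (p0, p5, p6) → 63.7405
  f14: (p0, p5, p10) → 120.3885
  f15: (p4, p8, p9) → 55.9151
  f16: (p4, p8, p1) → 56.8321
  f17: (p4, p10, p9) → 39.8797
  f18: (p4, p1, p10) → 46.0742
Σ area = 1135.562

Euler: V−E+F = 11−27+18 = 2.


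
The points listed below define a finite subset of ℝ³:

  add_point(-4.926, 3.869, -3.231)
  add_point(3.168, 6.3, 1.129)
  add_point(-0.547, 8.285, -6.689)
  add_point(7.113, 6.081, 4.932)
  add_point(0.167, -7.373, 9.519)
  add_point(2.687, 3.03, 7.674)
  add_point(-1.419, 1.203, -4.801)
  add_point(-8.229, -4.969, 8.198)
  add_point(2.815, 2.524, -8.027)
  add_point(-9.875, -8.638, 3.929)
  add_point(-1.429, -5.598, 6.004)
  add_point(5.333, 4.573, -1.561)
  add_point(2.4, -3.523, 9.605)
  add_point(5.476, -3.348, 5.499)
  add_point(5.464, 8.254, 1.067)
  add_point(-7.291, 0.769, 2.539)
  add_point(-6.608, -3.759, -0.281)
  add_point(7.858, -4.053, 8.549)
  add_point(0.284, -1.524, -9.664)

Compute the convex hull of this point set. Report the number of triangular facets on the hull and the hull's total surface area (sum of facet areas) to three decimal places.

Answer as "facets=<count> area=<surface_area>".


14 of the 19 inputs are extreme points: [0, 2, 3, 4, 5, 7, 8, 9, 11, 12, 14, 15, 17, 18].

Area of each hull facet:
  f1: (p8, p18, p2) → 14.9152
  f2: (p8, p18, p17) → 46.2931
  f3: (p8, p11, p17) → 40.7969
  f4: (p14, p8, p2) → 33.0010
  f5: (p14, p8, p11) → 10.6474
  f6: (p12, p5, p17) → 19.0920
  f7: (p12, p7, p5) → 36.6607
  f8: (p15, p7, p5) → 46.3169
  f9: (p15, p14, p2) → 65.2699
  f10: (p15, p14, p5) → 50.6844
  f11: (p15, p7, p9) → 23.7790
  f12: (p3, p5, p17) → 26.5864
  f13: (p3, p14, p5) → 13.3828
  f14: (p3, p11, p17) → 36.9017
  f15: (p3, p14, p11) → 10.6365
  f16: (p4, p7, p9) → 25.3487
  f17: (p4, p12, p7) → 19.0638
  f18: (p4, p12, p17) → 11.3672
  f19: (p4, p18, p9) → 104.9263
  f20: (p4, p18, p17) → 82.2921
  f21: (p0, p15, p2) → 11.3985
  f22: (p0, p18, p2) → 33.5082
  f23: (p0, p15, p9) → 26.6210
  f24: (p0, p18, p9) → 75.2406
Σ area = 864.730

Euler: V−E+F = 14−36+24 = 2.

facets=24 area=864.730


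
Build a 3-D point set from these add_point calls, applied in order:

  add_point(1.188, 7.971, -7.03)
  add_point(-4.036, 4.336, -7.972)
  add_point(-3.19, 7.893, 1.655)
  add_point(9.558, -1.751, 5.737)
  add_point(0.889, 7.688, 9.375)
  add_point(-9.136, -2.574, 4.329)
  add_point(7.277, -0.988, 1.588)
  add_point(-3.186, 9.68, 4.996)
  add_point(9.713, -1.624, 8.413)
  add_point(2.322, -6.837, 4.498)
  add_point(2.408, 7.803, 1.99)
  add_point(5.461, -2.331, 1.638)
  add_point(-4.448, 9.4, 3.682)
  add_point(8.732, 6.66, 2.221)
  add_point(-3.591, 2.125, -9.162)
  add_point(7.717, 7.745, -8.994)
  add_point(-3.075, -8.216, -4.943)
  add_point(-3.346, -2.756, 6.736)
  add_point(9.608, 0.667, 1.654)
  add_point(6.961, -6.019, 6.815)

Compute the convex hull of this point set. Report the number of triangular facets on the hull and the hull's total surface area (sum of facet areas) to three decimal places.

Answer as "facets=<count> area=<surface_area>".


Hull vertices (16/20): indices [0, 1, 3, 4, 5, 7, 8, 9, 12, 13, 14, 15, 16, 17, 18, 19].

Area of each hull facet:
  f1: (p4, p7, p5) → 42.9712
  f2: (p16, p14, p5) → 68.5893
  f3: (p16, p15, p14) → 65.7193
  f4: (p12, p7, p5) → 11.0946
  f5: (p17, p4, p5) → 33.2894
  f6: (p17, p4, p8) → 67.5956
  f7: (p13, p15, p7) → 70.8580
  f8: (p13, p4, p7) → 33.5941
  f9: (p13, p4, p8) → 53.5906
  f10: (p18, p16, p15) → 107.6348
  f11: (p18, p13, p8) → 21.1269
  f12: (p18, p13, p15) → 34.4055
  f13: (p1, p14, p5) → 19.1109
  f14: (p1, p12, p5) → 77.7430
  f15: (p1, p15, p14) → 15.6477
  f16: (p19, p17, p8) → 28.4663
  f17: (p19, p18, p16) → 68.4159
  f18: (p0, p1, p15) → 15.3130
  f19: (p0, p1, p12) → 38.5626
  f20: (p0, p15, p7) → 35.3329
  f21: (p0, p12, p7) → 10.6127
  f22: (p3, p18, p8) → 3.5203
  f23: (p3, p19, p8) → 6.7887
  f24: (p3, p19, p18) → 9.5879
  f25: (p9, p17, p5) → 18.1859
  f26: (p9, p19, p17) → 17.0774
  f27: (p9, p16, p5) → 60.5186
  f28: (p9, p19, p16) → 15.8399
Σ area = 1051.193

Check V−E+F: 16 − 42 + 28 = 2.

facets=28 area=1051.193


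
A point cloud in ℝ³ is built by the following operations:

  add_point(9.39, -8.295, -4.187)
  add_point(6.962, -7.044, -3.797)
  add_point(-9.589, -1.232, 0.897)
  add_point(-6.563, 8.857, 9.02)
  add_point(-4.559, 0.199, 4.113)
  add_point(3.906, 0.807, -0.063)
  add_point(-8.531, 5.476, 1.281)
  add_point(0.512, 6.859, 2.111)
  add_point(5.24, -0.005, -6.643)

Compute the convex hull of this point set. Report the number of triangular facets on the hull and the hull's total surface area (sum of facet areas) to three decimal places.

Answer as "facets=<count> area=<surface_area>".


9 of the 9 inputs are extreme points: [0, 1, 2, 3, 4, 5, 6, 7, 8].

Facet areas (half cross-product norm):
  f1: (p6, p3, p2) → 26.0275
  f2: (p6, p8, p2) → 55.7478
  f3: (p4, p0, p2) → 54.0116
  f4: (p4, p3, p2) → 29.8205
  f5: (p4, p3, p0) → 59.9154
  f6: (p1, p0, p2) → 4.4973
  f7: (p1, p8, p2) → 64.8942
  f8: (p1, p8, p0) → 8.9490
  f9: (p5, p3, p0) → 35.7331
  f10: (p7, p6, p3) → 37.1143
  f11: (p7, p6, p8) → 53.9718
  f12: (p7, p5, p3) → 26.3045
  f13: (p7, p8, p0) → 51.0160
  f14: (p7, p5, p0) → 3.0132
Σ area = 511.016

Check V−E+F: 9 − 21 + 14 = 2.

facets=14 area=511.016


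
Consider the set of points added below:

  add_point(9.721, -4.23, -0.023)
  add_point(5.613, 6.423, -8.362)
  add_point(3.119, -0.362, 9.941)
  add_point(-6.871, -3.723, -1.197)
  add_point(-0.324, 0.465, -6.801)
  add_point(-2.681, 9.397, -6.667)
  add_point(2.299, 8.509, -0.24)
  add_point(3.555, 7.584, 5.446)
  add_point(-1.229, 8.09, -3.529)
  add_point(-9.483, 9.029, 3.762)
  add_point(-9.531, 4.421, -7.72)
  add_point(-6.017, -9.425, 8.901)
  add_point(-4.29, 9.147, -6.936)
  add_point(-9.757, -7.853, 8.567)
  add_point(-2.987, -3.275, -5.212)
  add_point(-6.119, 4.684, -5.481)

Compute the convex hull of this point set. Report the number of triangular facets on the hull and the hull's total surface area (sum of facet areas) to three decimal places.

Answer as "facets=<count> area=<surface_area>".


facets=24 area=1126.002

Hull vertices (14/16): indices [0, 1, 2, 3, 4, 5, 6, 7, 9, 10, 11, 12, 13, 14].

Triangle areas on the boundary:
  f1: (p9, p2, p13) → 115.9102
  f2: (p11, p2, p13) → 24.2447
  f3: (p11, p2, p0) → 80.7558
  f4: (p11, p14, p13) → 31.8982
  f5: (p11, p14, p0) → 106.0202
  f6: (p7, p9, p2) → 60.0678
  f7: (p7, p2, p0) → 56.7834
  f8: (p1, p7, p0) → 87.0814
  f9: (p3, p14, p13) → 16.2797
  f10: (p4, p14, p0) → 31.5591
  f11: (p4, p1, p0) → 54.5779
  f12: (p6, p1, p5) → 32.7614
  f13: (p6, p1, p7) → 17.4581
  f14: (p6, p9, p5) → 48.1119
  f15: (p6, p7, p9) → 36.5241
  f16: (p10, p3, p14) → 28.5528
  f17: (p10, p4, p14) → 24.0934
  f18: (p10, p4, p1) → 40.4077
  f19: (p10, p9, p13) → 108.0037
  f20: (p10, p3, p13) → 38.6031
  f21: (p12, p1, p5) → 4.2358
  f22: (p12, p10, p1) → 31.5591
  f23: (p12, p9, p5) → 9.4192
  f24: (p12, p10, p9) → 41.0934
Σ area = 1126.002

Euler: V−E+F = 14−36+24 = 2.


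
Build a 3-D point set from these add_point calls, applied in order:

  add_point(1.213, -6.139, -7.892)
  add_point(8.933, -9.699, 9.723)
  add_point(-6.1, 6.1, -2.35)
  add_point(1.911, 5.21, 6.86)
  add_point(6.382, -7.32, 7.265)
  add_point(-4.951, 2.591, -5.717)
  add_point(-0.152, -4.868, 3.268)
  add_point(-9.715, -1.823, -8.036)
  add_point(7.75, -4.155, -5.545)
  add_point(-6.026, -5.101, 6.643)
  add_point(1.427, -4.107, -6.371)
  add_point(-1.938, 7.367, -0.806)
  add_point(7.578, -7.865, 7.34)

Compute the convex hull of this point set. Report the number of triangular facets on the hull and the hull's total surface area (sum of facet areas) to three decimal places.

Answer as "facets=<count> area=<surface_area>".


facets=14 area=870.439

Hull vertices (9/13): indices [0, 1, 2, 3, 5, 7, 8, 9, 11].

Area of each hull facet:
  f1: (p9, p0, p7) → 86.4756
  f2: (p9, p0, p1) → 125.1874
  f3: (p5, p0, p7) → 36.9267
  f4: (p2, p9, p7) → 72.3291
  f5: (p2, p5, p7) → 14.7465
  f6: (p2, p5, p11) → 11.2750
  f7: (p3, p9, p1) → 97.3432
  f8: (p3, p2, p11) → 16.0946
  f9: (p3, p2, p9) → 74.4769
  f10: (p8, p5, p11) → 53.7065
  f11: (p8, p5, p0) → 38.3619
  f12: (p8, p3, p11) → 68.5927
  f13: (p8, p0, p1) → 56.5224
  f14: (p8, p3, p1) → 118.4003
Σ area = 870.439

Euler: V−E+F = 9−21+14 = 2.


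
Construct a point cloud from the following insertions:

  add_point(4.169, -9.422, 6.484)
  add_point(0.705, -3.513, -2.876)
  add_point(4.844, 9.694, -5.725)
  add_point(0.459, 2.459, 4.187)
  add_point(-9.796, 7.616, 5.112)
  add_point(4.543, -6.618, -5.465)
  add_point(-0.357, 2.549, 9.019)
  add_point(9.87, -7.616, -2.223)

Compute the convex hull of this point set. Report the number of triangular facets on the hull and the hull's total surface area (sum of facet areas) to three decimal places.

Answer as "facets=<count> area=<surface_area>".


Points on the hull: [0, 1, 2, 4, 5, 6, 7] (7 of 8).

Facet areas (half cross-product norm):
  f1: (p6, p2, p4) → 95.4251
  f2: (p6, p2, p7) → 139.0809
  f3: (p0, p6, p4) → 57.8716
  f4: (p0, p6, p7) → 67.6433
  f5: (p5, p2, p7) → 50.9356
  f6: (p5, p0, p7) → 33.3537
  f7: (p1, p0, p4) → 99.1596
  f8: (p1, p5, p0) → 32.1145
  f9: (p1, p2, p4) → 115.0731
  f10: (p1, p5, p2) → 38.3723
Σ area = 729.030

Check V−E+F: 7 − 15 + 10 = 2.

facets=10 area=729.030


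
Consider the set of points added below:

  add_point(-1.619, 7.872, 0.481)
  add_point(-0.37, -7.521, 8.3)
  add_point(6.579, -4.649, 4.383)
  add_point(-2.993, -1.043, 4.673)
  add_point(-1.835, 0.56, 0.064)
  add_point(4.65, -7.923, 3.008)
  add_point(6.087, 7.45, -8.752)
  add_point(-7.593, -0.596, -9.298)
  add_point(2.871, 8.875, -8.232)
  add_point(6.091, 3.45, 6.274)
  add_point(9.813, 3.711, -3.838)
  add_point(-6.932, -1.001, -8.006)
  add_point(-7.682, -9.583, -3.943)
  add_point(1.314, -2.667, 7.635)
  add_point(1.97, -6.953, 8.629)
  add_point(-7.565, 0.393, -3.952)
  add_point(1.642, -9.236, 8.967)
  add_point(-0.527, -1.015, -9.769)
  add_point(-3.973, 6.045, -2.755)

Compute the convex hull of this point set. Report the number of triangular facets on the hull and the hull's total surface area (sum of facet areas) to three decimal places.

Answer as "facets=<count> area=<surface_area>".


facets=30 area=959.561

Hull vertices (17/19): indices [0, 1, 2, 3, 5, 6, 7, 8, 9, 10, 12, 13, 14, 15, 16, 17, 18].

Per-facet area ½‖(b−a)×(c−a)‖:
  f1: (p5, p16, p12) → 48.4704
  f2: (p5, p17, p12) → 84.2164
  f3: (p5, p17, p10) → 86.2448
  f4: (p18, p0, p8) → 20.1817
  f5: (p9, p0, p8) → 51.2727
  f6: (p6, p17, p10) → 38.8968
  f7: (p6, p9, p10) → 34.2351
  f8: (p6, p9, p8) → 27.6251
  f9: (p7, p18, p8) → 45.8977
  f10: (p7, p6, p8) → 23.1770
  f11: (p7, p6, p17) → 31.7635
  f12: (p7, p17, p12) → 37.1072
  f13: (p2, p5, p16) → 13.7129
  f14: (p2, p9, p16) → 31.3481
  f15: (p2, p5, p10) → 21.8994
  f16: (p2, p9, p10) → 43.9005
  f17: (p1, p16, p12) → 17.0977
  f18: (p1, p3, p12) → 50.8648
  f19: (p13, p3, p0) → 25.1210
  f20: (p13, p9, p0) → 41.7883
  f21: (p13, p1, p3) → 14.1189
  f22: (p15, p7, p18) → 17.4773
  f23: (p15, p18, p0) → 9.7763
  f24: (p15, p3, p0) → 44.1898
  f25: (p15, p3, p12) → 48.7287
  f26: (p15, p7, p12) → 26.6723
  f27: (p14, p1, p16) → 2.6590
  f28: (p14, p13, p1) → 5.3979
  f29: (p14, p9, p16) → 3.1543
  f30: (p14, p13, p9) → 12.5648
Σ area = 959.561

Check V−E+F: 17 − 45 + 30 = 2.


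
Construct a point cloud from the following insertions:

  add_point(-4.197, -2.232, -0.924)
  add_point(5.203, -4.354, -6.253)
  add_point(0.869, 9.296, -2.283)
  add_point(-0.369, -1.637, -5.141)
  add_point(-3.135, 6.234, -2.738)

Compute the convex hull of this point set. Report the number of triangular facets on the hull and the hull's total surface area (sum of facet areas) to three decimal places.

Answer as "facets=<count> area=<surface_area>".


Points on the hull: [0, 1, 2, 3, 4] (5 of 5).

Area of each hull facet:
  f1: (p2, p1, p0) → 68.0567
  f2: (p3, p1, p0) → 13.2778
  f3: (p3, p2, p1) → 33.3573
  f4: (p4, p2, p0) → 16.4899
  f5: (p4, p3, p0) → 23.5290
  f6: (p4, p3, p2) → 20.8053
Σ area = 175.516

Euler characteristic 5−9+6 = 2 ✓

facets=6 area=175.516


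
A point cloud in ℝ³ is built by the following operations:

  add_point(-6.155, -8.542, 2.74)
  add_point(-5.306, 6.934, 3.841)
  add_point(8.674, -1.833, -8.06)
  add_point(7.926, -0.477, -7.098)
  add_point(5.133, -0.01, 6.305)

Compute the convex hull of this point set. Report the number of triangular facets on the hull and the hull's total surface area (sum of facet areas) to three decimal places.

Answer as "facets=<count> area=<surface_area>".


facets=6 area=442.237

Points on the hull: [0, 1, 2, 3, 4] (5 of 5).

Facet areas (half cross-product norm):
  f1: (p1, p2, p0) → 142.4739
  f2: (p4, p2, p0) → 107.9315
  f3: (p4, p1, p0) → 86.9243
  f4: (p3, p1, p2) → 7.6447
  f5: (p3, p4, p2) → 9.7450
  f6: (p3, p4, p1) → 87.5178
Σ area = 442.237

Check V−E+F: 5 − 9 + 6 = 2.


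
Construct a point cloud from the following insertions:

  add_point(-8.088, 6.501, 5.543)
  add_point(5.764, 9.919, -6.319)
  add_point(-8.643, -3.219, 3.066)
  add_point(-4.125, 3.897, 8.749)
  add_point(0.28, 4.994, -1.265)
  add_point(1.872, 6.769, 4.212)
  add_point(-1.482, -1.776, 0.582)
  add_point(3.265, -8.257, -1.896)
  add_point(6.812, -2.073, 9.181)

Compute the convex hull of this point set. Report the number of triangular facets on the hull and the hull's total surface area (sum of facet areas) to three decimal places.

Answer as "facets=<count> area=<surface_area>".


facets=10 area=698.483

Points on the hull: [0, 1, 2, 3, 5, 7, 8] (7 of 9).

Per-facet area ½‖(b−a)×(c−a)‖:
  f1: (p7, p8, p2) → 88.5391
  f2: (p7, p1, p2) → 129.1571
  f3: (p7, p1, p8) → 118.9343
  f4: (p0, p1, p2) → 93.0205
  f5: (p5, p1, p8) → 58.2891
  f6: (p5, p0, p1) → 52.1144
  f7: (p3, p5, p8) → 44.4738
  f8: (p3, p5, p0) → 23.0218
  f9: (p3, p8, p2) → 63.1993
  f10: (p3, p0, p2) → 27.7333
Σ area = 698.483

Euler characteristic 7−15+10 = 2 ✓


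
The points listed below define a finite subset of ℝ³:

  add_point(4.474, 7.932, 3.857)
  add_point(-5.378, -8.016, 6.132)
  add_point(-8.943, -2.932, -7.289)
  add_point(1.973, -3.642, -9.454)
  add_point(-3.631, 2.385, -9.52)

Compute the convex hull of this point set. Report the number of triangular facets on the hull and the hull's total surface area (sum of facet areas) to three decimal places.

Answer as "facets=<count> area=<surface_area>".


facets=6 area=520.571

Hull vertices (5/5): indices [0, 1, 2, 3, 4].

Triangle areas on the boundary:
  f1: (p1, p0, p2) → 134.2807
  f2: (p4, p0, p2) → 61.4496
  f3: (p3, p1, p2) → 82.1758
  f4: (p3, p4, p2) → 32.2390
  f5: (p3, p1, p0) → 142.4397
  f6: (p3, p4, p0) → 67.9863
Σ area = 520.571

Euler characteristic 5−9+6 = 2 ✓


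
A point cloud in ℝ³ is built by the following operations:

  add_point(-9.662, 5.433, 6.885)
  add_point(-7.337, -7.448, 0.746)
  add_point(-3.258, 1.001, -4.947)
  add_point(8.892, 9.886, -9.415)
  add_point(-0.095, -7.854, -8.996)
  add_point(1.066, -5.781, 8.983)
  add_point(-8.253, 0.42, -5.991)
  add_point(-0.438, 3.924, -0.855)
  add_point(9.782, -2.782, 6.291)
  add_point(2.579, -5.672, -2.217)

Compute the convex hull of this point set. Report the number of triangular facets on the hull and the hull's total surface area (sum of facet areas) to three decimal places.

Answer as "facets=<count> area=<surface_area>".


7 of the 10 inputs are extreme points: [0, 1, 3, 4, 5, 6, 8].

Facet areas (half cross-product norm):
  f1: (p3, p8, p0) → 205.7632
  f2: (p4, p3, p8) → 166.9851
  f3: (p6, p3, p0) → 137.6771
  f4: (p6, p4, p3) → 113.7722
  f5: (p6, p1, p0) → 68.4510
  f6: (p6, p1, p4) → 56.6509
  f7: (p5, p4, p8) → 85.5843
  f8: (p5, p1, p4) → 71.4709
  f9: (p5, p8, p0) → 70.1310
  f10: (p5, p1, p0) → 81.7985
Σ area = 1058.284

Euler: V−E+F = 7−15+10 = 2.

facets=10 area=1058.284


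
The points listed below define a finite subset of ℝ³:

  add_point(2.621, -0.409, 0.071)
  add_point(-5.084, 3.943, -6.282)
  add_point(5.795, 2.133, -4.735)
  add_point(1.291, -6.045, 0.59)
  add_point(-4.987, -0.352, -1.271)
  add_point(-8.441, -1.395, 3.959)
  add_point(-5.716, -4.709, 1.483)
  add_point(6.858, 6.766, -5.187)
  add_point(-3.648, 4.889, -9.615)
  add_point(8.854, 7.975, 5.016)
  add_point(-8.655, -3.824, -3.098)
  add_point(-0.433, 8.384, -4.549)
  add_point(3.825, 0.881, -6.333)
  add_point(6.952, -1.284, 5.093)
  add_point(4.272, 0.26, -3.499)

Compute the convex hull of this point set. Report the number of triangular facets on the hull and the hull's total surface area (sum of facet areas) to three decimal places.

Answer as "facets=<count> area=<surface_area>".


facets=20 area=698.524

Extreme-point indices: [1, 2, 3, 5, 6, 7, 8, 9, 10, 11, 12, 13] — 12 of 15 on the boundary.

Triangle areas on the boundary:
  f1: (p12, p3, p10) → 54.2476
  f2: (p12, p8, p10) → 53.6291
  f3: (p6, p3, p10) → 17.7388
  f4: (p6, p5, p10) → 13.6563
  f5: (p13, p5, p9) → 71.3696
  f6: (p13, p6, p3) → 27.4680
  f7: (p13, p6, p5) → 32.9509
  f8: (p11, p5, p9) → 101.4620
  f9: (p1, p11, p8) → 12.2258
  f10: (p1, p11, p5) → 38.5701
  f11: (p1, p8, p10) → 12.6240
  f12: (p1, p5, p10) → 34.0257
  f13: (p7, p12, p8) → 30.5149
  f14: (p7, p11, p8) → 24.9856
  f15: (p7, p11, p9) → 39.1078
  f16: (p7, p13, p9) → 48.9554
  f17: (p2, p7, p12) → 5.7227
  f18: (p2, p7, p13) → 23.1096
  f19: (p2, p12, p3) → 14.2477
  f20: (p2, p13, p3) → 41.9122
Σ area = 698.524

Check V−E+F: 12 − 30 + 20 = 2.


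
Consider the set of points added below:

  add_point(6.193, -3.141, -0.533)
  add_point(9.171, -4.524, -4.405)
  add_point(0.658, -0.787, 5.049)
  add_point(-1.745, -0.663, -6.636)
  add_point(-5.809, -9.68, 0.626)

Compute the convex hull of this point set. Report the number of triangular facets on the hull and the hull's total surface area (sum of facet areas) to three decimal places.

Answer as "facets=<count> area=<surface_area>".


facets=6 area=281.984

5 of the 5 inputs are extreme points: [0, 1, 2, 3, 4].

Facet areas (half cross-product norm):
  f1: (p3, p1, p4) → 72.2669
  f2: (p2, p3, p4) → 62.4923
  f3: (p0, p1, p4) → 31.1316
  f4: (p0, p2, p4) → 48.3791
  f5: (p0, p3, p1) → 26.1270
  f6: (p0, p2, p3) → 41.5870
Σ area = 281.984

Euler characteristic 5−9+6 = 2 ✓


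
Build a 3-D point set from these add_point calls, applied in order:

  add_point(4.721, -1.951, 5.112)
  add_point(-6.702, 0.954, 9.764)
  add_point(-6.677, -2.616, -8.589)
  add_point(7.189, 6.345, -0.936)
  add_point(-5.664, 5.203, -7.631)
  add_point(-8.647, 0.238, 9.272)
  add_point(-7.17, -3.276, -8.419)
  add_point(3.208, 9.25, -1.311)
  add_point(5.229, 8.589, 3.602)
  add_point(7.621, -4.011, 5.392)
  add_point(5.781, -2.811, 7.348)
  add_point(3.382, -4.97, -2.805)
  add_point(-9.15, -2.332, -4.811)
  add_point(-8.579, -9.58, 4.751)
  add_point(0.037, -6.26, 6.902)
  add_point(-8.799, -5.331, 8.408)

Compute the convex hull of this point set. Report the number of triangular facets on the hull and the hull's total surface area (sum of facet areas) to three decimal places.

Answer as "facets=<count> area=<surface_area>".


facets=26 area=948.347

Hull vertices (15/16): indices [1, 2, 3, 4, 5, 6, 7, 8, 9, 10, 11, 12, 13, 14, 15].

Per-facet area ½‖(b−a)×(c−a)‖:
  f1: (p11, p13, p9) → 68.9430
  f2: (p5, p8, p7) → 45.8521
  f3: (p5, p8, p1) → 10.3116
  f4: (p14, p13, p9) → 15.7365
  f5: (p4, p5, p12) → 62.1073
  f6: (p4, p5, p7) → 99.3460
  f7: (p3, p11, p9) → 51.9108
  f8: (p3, p8, p9) → 32.8816
  f9: (p3, p8, p7) → 11.8390
  f10: (p3, p4, p7) → 25.6226
  f11: (p6, p13, p12) → 21.6155
  f12: (p6, p11, p13) → 81.3833
  f13: (p6, p4, p12) → 17.8287
  f14: (p10, p8, p9) → 17.2779
  f15: (p10, p8, p1) → 76.9925
  f16: (p10, p14, p9) → 9.4762
  f17: (p15, p14, p13) → 24.6278
  f18: (p15, p5, p1) → 5.5240
  f19: (p15, p10, p1) → 44.8379
  f20: (p15, p10, p14) → 19.1302
  f21: (p15, p13, p12) → 33.6354
  f22: (p15, p5, p12) → 38.1325
  f23: (p2, p3, p11) → 70.6462
  f24: (p2, p6, p11) → 4.8300
  f25: (p2, p3, p4) → 55.9602
  f26: (p2, p6, p4) → 1.8983
Σ area = 948.347

Check V−E+F: 15 − 39 + 26 = 2.


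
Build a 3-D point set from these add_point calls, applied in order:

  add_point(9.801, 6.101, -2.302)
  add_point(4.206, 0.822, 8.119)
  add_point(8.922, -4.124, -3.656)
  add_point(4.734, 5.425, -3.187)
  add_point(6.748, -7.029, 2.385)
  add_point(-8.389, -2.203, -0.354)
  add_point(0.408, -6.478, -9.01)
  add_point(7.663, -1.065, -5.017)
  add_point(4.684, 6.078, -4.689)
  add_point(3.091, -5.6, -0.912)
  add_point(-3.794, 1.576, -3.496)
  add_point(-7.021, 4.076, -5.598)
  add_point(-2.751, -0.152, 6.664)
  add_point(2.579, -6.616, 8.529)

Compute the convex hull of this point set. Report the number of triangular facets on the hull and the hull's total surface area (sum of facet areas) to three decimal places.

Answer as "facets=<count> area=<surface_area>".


facets=18 area=775.322

Hull vertices (11/14): indices [0, 1, 2, 4, 5, 6, 7, 8, 11, 12, 13].

Area of each hull facet:
  f1: (p1, p4, p0) → 63.0136
  f2: (p11, p6, p5) → 51.9630
  f3: (p2, p4, p0) → 34.5401
  f4: (p2, p6, p4) → 36.2264
  f5: (p13, p1, p4) → 28.1792
  f6: (p13, p6, p5) → 94.6377
  f7: (p13, p6, p4) → 43.4186
  f8: (p8, p11, p6) → 73.0483
  f9: (p8, p1, p0) → 36.5164
  f10: (p8, p11, p1) → 82.4608
  f11: (p12, p11, p5) → 37.4227
  f12: (p12, p11, p1) → 43.9045
  f13: (p12, p13, p5) → 36.6988
  f14: (p12, p13, p1) → 25.8328
  f15: (p7, p2, p0) → 11.9220
  f16: (p7, p2, p6) → 17.6663
  f17: (p7, p8, p0) → 20.6681
  f18: (p7, p8, p6) → 37.2023
Σ area = 775.322

Euler characteristic 11−27+18 = 2 ✓


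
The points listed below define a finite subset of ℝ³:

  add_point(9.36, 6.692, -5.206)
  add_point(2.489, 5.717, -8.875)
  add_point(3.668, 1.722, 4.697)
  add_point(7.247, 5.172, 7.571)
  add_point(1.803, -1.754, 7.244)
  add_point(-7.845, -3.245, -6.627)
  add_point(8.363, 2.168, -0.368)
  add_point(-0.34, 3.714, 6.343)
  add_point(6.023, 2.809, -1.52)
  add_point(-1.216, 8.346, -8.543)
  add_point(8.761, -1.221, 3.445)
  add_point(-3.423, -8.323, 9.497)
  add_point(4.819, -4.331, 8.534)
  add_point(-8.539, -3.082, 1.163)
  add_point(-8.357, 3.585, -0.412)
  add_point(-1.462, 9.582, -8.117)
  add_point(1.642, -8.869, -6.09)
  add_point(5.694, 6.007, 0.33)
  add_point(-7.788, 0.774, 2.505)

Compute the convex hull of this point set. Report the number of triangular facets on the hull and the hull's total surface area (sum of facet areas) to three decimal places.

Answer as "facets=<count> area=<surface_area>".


facets=24 area=1045.900

Hull vertices (14/19): indices [0, 1, 3, 5, 7, 9, 10, 11, 12, 13, 14, 15, 16, 18].

Facet areas (half cross-product norm):
  f1: (p10, p16, p0) → 82.5554
  f2: (p5, p11, p13) → 31.1058
  f3: (p5, p11, p16) → 87.9739
  f4: (p1, p16, p0) → 58.1722
  f5: (p1, p15, p0) → 19.3237
  f6: (p1, p5, p16) → 72.9263
  f7: (p3, p15, p0) → 74.8720
  f8: (p3, p10, p0) → 44.9970
  f9: (p9, p5, p15) → 6.7250
  f10: (p9, p1, p15) → 2.1336
  f11: (p9, p1, p5) → 30.6095
  f12: (p12, p3, p11) → 34.5317
  f13: (p12, p3, p10) → 27.5042
  f14: (p12, p11, p16) → 70.3973
  f15: (p12, p10, p16) → 50.5355
  f16: (p7, p3, p11) → 46.5916
  f17: (p7, p3, p15) → 60.5518
  f18: (p18, p11, p13) → 22.8832
  f19: (p18, p7, p11) → 52.0075
  f20: (p14, p7, p15) → 62.6265
  f21: (p14, p18, p7) → 17.8049
  f22: (p14, p5, p15) → 55.0262
  f23: (p14, p5, p13) → 26.2005
  f24: (p14, p18, p13) → 7.8451
Σ area = 1045.900

Euler: V−E+F = 14−36+24 = 2.


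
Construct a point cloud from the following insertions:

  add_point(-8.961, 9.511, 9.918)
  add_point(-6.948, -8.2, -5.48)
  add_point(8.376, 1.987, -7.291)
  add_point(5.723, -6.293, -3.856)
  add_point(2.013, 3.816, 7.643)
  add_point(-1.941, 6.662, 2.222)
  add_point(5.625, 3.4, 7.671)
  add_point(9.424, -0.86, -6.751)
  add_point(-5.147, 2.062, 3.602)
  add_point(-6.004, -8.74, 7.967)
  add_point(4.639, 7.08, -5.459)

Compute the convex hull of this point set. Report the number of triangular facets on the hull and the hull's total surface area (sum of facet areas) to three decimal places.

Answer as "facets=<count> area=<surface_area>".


Points on the hull: [0, 1, 2, 3, 6, 7, 9, 10] (8 of 11).

Per-facet area ½‖(b−a)×(c−a)‖:
  f1: (p1, p9, p0) → 125.2249
  f2: (p1, p2, p7) → 27.6246
  f3: (p6, p9, p0) → 125.3942
  f4: (p6, p2, p7) → 23.5323
  f5: (p3, p1, p7) → 38.2285
  f6: (p3, p1, p9) → 85.5711
  f7: (p3, p6, p7) → 53.2576
  f8: (p3, p6, p9) → 113.2808
  f9: (p10, p6, p2) → 44.9532
  f10: (p10, p1, p2) → 60.6507
  f11: (p10, p6, p0) → 109.1275
  f12: (p10, p1, p0) → 188.8880
Σ area = 995.733

Euler: V−E+F = 8−18+12 = 2.

facets=12 area=995.733


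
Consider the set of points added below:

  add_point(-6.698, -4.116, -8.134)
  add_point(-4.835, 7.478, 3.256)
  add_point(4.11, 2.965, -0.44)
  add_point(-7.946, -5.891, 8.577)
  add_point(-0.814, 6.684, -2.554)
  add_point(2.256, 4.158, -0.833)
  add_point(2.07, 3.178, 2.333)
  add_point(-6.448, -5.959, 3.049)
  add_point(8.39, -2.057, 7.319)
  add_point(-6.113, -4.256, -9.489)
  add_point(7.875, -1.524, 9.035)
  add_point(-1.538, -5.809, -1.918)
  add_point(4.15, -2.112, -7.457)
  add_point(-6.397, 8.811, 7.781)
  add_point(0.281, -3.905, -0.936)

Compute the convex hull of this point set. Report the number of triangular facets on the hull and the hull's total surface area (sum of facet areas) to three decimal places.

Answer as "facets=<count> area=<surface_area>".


facets=20 area=833.878

Points on the hull: [0, 1, 2, 3, 4, 7, 8, 9, 10, 11, 12, 13] (12 of 15).

Per-facet area ½‖(b−a)×(c−a)‖:
  f1: (p10, p8, p3) → 15.1375
  f2: (p10, p13, p3) → 113.2288
  f3: (p11, p8, p3) → 84.9191
  f4: (p0, p13, p3) → 123.0161
  f5: (p0, p9, p13) → 9.8233
  f6: (p1, p9, p13) → 24.3158
  f7: (p1, p4, p13) → 5.4171
  f8: (p1, p4, p9) → 47.7908
  f9: (p2, p4, p13) → 38.3385
  f10: (p2, p10, p13) → 80.9057
  f11: (p2, p10, p8) → 8.5344
  f12: (p7, p11, p3) → 9.8722
  f13: (p7, p11, p9) → 30.4141
  f14: (p7, p0, p3) → 10.6800
  f15: (p7, p0, p9) → 4.0293
  f16: (p12, p11, p8) → 60.8614
  f17: (p12, p11, p9) → 37.8088
  f18: (p12, p2, p8) → 41.6956
  f19: (p12, p4, p9) → 58.9220
  f20: (p12, p2, p4) → 28.1673
Σ area = 833.878

Euler characteristic 12−30+20 = 2 ✓


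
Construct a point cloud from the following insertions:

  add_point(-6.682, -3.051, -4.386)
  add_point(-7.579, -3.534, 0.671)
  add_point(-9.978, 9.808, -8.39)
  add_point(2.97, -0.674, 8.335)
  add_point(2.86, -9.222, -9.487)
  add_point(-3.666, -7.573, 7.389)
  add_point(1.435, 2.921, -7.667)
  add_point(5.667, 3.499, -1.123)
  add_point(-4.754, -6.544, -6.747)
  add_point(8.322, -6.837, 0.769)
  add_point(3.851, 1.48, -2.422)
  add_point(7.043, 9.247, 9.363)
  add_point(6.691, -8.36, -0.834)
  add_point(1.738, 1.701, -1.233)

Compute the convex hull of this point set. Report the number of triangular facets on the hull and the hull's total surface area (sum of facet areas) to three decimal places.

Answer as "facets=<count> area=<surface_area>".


Hull vertices (12/14): indices [0, 1, 2, 3, 4, 5, 6, 7, 8, 9, 11, 12].

Area of each hull facet:
  f1: (p5, p11, p2) → 223.4756
  f2: (p6, p11, p2) → 125.8456
  f3: (p6, p4, p2) → 66.1671
  f4: (p3, p11, p9) → 55.1305
  f5: (p3, p5, p9) → 53.0588
  f6: (p3, p5, p11) → 18.9611
  f7: (p8, p4, p2) → 61.9556
  f8: (p8, p5, p4) → 58.9786
  f9: (p12, p4, p9) → 7.4553
  f10: (p12, p5, p9) → 18.1564
  f11: (p12, p5, p4) → 60.8546
  f12: (p7, p11, p9) → 62.7072
  f13: (p7, p6, p11) → 26.4600
  f14: (p7, p4, p9) → 64.1133
  f15: (p7, p6, p4) → 47.8658
  f16: (p1, p5, p2) → 35.3355
  f17: (p1, p8, p5) → 34.7235
  f18: (p0, p8, p2) → 24.4091
  f19: (p0, p1, p2) → 33.7772
  f20: (p0, p1, p8) → 10.3486
Σ area = 1089.779

Euler characteristic 12−30+20 = 2 ✓

facets=20 area=1089.779


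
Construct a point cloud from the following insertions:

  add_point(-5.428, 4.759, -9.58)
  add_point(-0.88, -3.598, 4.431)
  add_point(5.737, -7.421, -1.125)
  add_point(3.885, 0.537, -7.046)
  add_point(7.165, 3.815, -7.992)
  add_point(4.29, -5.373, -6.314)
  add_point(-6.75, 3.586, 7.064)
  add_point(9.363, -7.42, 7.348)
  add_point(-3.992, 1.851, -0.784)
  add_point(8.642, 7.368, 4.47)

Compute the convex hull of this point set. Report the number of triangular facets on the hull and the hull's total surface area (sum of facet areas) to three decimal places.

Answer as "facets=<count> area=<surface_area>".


facets=12 area=837.843

Points on the hull: [0, 1, 2, 4, 5, 6, 7, 9] (8 of 10).

Triangle areas on the boundary:
  f1: (p9, p7, p6) → 118.2631
  f2: (p0, p9, p6) → 130.0425
  f3: (p4, p9, p7) → 98.0478
  f4: (p4, p0, p9) → 81.1314
  f5: (p2, p4, p7) → 54.9854
  f6: (p1, p0, p6) → 77.7672
  f7: (p1, p7, p6) → 37.1575
  f8: (p1, p2, p7) → 41.9806
  f9: (p5, p1, p0) → 85.2899
  f10: (p5, p1, p2) → 26.6196
  f11: (p5, p4, p0) → 60.9353
  f12: (p5, p2, p4) → 25.6226
Σ area = 837.843

Euler characteristic 8−18+12 = 2 ✓


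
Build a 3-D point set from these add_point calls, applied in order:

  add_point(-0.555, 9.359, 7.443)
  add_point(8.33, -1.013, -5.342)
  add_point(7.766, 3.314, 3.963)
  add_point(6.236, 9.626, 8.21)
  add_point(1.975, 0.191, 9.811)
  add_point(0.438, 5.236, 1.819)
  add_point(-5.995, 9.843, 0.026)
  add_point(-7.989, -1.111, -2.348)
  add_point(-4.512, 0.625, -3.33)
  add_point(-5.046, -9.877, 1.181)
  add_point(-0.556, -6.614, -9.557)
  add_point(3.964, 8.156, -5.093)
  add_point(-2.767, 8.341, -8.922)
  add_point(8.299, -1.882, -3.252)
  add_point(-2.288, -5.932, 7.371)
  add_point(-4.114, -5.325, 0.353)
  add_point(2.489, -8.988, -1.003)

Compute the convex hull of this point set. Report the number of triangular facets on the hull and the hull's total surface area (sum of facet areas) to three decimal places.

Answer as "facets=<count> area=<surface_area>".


facets=24 area=1065.557

Hull vertices (14/17): indices [0, 1, 2, 3, 4, 6, 7, 9, 10, 11, 12, 13, 14, 16].

Area of each hull facet:
  f1: (p12, p6, p7) → 52.5417
  f2: (p0, p3, p6) → 23.2492
  f3: (p0, p3, p4) → 32.4791
  f4: (p2, p3, p1) → 21.0845
  f5: (p2, p3, p4) → 33.4317
  f6: (p11, p3, p1) → 68.8672
  f7: (p11, p12, p1) → 36.3456
  f8: (p11, p3, p6) → 73.0289
  f9: (p11, p12, p6) → 36.7917
  f10: (p16, p2, p4) → 59.5834
  f11: (p14, p16, p4) → 38.5673
  f12: (p14, p16, p9) → 30.4828
  f13: (p14, p0, p4) → 32.9889
  f14: (p14, p9, p7) → 38.7352
  f15: (p14, p6, p7) → 69.1541
  f16: (p14, p0, p6) → 70.8616
  f17: (p13, p2, p1) → 8.5820
  f18: (p13, p16, p1) → 9.1572
  f19: (p13, p16, p2) → 41.1581
  f20: (p10, p16, p9) → 37.0334
  f21: (p10, p12, p7) → 72.1239
  f22: (p10, p9, p7) → 53.5576
  f23: (p10, p12, p1) → 78.8449
  f24: (p10, p16, p1) → 46.9071
Σ area = 1065.557

Euler: V−E+F = 14−36+24 = 2.


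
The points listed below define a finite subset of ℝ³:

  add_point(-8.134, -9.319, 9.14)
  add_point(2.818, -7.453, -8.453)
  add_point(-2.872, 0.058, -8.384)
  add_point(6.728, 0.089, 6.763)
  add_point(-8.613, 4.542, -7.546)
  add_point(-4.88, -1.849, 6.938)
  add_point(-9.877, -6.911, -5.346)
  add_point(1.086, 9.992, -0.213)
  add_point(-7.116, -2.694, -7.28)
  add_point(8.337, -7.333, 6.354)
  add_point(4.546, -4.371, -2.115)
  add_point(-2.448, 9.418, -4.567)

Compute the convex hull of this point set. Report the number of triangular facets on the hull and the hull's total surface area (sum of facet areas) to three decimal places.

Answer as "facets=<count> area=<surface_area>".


facets=20 area=1032.336

12 of the 12 inputs are extreme points: [0, 1, 2, 3, 4, 5, 6, 7, 8, 9, 10, 11].

Area of each hull facet:
  f1: (p1, p0, p6) → 96.1158
  f2: (p1, p0, p9) → 130.5585
  f3: (p4, p0, p6) → 81.8771
  f4: (p4, p5, p0) → 59.7760
  f5: (p10, p1, p9) → 24.4145
  f6: (p10, p1, p7) → 47.8251
  f7: (p3, p0, p9) → 63.6453
  f8: (p3, p5, p0) → 42.1259
  f9: (p3, p5, p7) → 75.3409
  f10: (p3, p10, p9) → 34.9332
  f11: (p3, p10, p7) → 66.2796
  f12: (p8, p1, p6) → 29.5120
  f13: (p8, p4, p6) → 14.7489
  f14: (p11, p1, p7) → 50.8467
  f15: (p11, p5, p7) → 42.4282
  f16: (p11, p4, p5) → 66.0843
  f17: (p2, p11, p1) → 33.3321
  f18: (p2, p11, p4) → 30.3205
  f19: (p2, p8, p1) → 24.3282
  f20: (p2, p8, p4) → 17.8429
Σ area = 1032.336

Euler: V−E+F = 12−30+20 = 2.
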